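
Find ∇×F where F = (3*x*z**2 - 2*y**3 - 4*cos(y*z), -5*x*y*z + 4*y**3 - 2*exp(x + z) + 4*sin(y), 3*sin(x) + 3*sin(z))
(5*x*y + 2*exp(x + z), 6*x*z + 4*y*sin(y*z) - 3*cos(x), 6*y**2 - 5*y*z - 4*z*sin(y*z) - 2*exp(x + z))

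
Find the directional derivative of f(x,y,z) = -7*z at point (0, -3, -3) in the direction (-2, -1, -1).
7*sqrt(6)/6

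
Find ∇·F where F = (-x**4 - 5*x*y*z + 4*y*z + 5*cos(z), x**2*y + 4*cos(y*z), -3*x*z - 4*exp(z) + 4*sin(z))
-4*x**3 + x**2 - 3*x - 5*y*z - 4*z*sin(y*z) - 4*exp(z) + 4*cos(z)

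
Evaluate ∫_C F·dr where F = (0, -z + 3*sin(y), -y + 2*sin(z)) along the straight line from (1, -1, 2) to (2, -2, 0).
-4 - cos(2) + 3*cos(1)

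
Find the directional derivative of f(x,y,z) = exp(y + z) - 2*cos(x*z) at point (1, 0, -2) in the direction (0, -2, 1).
-sqrt(5)*(1 + 2*exp(2)*sin(2))*exp(-2)/5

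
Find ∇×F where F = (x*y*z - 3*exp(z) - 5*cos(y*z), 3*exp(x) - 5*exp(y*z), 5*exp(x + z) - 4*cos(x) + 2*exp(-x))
(5*y*exp(y*z), x*y + 5*y*sin(y*z) - 3*exp(z) - 5*exp(x + z) - 4*sin(x) + 2*exp(-x), -x*z - 5*z*sin(y*z) + 3*exp(x))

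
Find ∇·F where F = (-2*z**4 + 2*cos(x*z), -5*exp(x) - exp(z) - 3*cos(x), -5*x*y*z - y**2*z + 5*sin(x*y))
-5*x*y - y**2 - 2*z*sin(x*z)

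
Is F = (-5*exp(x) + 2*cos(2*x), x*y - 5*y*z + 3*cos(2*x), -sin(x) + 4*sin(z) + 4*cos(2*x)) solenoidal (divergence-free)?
No, ∇·F = x - 5*z - 5*exp(x) - 4*sin(2*x) + 4*cos(z)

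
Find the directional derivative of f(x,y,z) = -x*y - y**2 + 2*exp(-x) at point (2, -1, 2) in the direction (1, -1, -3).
sqrt(11)*(-2 + exp(2))*exp(-2)/11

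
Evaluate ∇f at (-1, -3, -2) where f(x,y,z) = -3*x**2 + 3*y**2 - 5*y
(6, -23, 0)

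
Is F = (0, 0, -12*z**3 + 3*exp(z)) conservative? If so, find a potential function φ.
Yes, F is conservative. φ = -3*z**4 + 3*exp(z)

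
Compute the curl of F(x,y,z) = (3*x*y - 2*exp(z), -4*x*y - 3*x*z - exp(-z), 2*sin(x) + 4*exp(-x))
(3*x - exp(-z), -2*exp(z) - 2*cos(x) + 4*exp(-x), -3*x - 4*y - 3*z)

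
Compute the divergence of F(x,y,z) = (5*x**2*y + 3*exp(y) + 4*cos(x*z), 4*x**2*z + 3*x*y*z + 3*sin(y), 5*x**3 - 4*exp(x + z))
10*x*y + 3*x*z - 4*z*sin(x*z) - 4*exp(x + z) + 3*cos(y)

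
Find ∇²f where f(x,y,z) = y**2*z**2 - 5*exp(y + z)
2*y**2 + 2*z**2 - 10*exp(y + z)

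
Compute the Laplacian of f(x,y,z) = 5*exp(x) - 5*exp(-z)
5*exp(x) - 5*exp(-z)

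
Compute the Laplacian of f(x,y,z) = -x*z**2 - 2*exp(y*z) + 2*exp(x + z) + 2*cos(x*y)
-2*x**2*cos(x*y) - 2*x - 2*y**2*exp(y*z) - 2*y**2*cos(x*y) - 2*z**2*exp(y*z) + 4*exp(x + z)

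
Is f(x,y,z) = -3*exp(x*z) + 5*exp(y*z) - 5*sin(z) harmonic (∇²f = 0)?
No, ∇²f = -3*x**2*exp(x*z) + 5*y**2*exp(y*z) - 3*z**2*exp(x*z) + 5*z**2*exp(y*z) + 5*sin(z)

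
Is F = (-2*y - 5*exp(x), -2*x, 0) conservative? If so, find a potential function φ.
Yes, F is conservative. φ = -2*x*y - 5*exp(x)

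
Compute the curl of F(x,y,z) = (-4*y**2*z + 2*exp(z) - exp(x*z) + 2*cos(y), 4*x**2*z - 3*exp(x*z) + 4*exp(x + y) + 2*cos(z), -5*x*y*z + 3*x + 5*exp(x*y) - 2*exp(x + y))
(-4*x**2 - 5*x*z + 5*x*exp(x*y) + 3*x*exp(x*z) - 2*exp(x + y) + 2*sin(z), -x*exp(x*z) - 4*y**2 + 5*y*z - 5*y*exp(x*y) + 2*exp(z) + 2*exp(x + y) - 3, 8*x*z + 8*y*z - 3*z*exp(x*z) + 4*exp(x + y) + 2*sin(y))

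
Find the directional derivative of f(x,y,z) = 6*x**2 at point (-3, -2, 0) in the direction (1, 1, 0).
-18*sqrt(2)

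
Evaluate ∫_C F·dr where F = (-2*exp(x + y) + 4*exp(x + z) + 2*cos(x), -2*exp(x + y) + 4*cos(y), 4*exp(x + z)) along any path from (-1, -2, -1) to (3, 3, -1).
-2*exp(6) - 4*exp(-2) + 2*exp(-3) + 6*sin(3) + 2*sin(1) + 4*sin(2) + 4*exp(2)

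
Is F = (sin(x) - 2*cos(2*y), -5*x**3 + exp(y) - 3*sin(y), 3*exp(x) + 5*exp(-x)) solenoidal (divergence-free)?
No, ∇·F = exp(y) + cos(x) - 3*cos(y)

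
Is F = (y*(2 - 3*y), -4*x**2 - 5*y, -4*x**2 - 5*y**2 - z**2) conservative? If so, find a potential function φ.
No, ∇×F = (-10*y, 8*x, -8*x + 6*y - 2) ≠ 0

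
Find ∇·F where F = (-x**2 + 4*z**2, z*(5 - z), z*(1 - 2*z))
-2*x - 4*z + 1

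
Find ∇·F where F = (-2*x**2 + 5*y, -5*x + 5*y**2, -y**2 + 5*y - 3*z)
-4*x + 10*y - 3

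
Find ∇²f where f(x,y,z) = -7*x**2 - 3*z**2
-20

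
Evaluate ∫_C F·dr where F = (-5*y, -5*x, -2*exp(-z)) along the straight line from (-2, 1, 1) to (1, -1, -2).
-5 - 2*exp(-1) + 2*exp(2)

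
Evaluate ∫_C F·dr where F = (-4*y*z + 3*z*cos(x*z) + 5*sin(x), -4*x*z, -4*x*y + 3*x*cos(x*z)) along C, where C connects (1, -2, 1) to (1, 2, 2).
-24 - 3*sin(1) + 3*sin(2)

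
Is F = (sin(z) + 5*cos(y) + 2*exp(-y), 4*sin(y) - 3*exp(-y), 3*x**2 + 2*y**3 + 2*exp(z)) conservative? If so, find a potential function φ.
No, ∇×F = (6*y**2, -6*x + cos(z), 5*sin(y) + 2*exp(-y)) ≠ 0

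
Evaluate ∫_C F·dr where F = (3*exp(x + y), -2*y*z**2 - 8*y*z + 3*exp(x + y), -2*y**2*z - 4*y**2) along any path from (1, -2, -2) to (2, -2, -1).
-3*exp(-1) - 1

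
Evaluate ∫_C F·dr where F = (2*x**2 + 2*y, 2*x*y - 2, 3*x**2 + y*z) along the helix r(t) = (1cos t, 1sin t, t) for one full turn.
-pi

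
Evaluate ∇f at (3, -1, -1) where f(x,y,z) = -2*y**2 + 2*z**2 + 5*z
(0, 4, 1)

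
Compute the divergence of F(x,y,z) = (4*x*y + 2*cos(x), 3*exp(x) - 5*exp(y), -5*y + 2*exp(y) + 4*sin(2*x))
4*y - 5*exp(y) - 2*sin(x)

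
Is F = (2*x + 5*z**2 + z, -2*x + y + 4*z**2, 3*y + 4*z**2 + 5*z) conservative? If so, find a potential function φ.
No, ∇×F = (3 - 8*z, 10*z + 1, -2) ≠ 0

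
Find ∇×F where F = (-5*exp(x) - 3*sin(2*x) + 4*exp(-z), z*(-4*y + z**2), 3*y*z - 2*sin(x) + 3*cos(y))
(4*y - 3*z**2 + 3*z - 3*sin(y), 2*cos(x) - 4*exp(-z), 0)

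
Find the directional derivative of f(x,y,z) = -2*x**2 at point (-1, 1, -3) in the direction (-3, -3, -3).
-4*sqrt(3)/3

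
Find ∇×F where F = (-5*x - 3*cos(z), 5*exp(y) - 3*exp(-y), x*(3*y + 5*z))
(3*x, -3*y - 5*z + 3*sin(z), 0)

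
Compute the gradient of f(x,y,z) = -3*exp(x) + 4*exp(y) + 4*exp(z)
(-3*exp(x), 4*exp(y), 4*exp(z))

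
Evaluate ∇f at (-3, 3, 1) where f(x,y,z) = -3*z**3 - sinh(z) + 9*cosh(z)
(0, 0, -9 - cosh(1) + 9*sinh(1))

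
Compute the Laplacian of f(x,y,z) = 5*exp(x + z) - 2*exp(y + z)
10*exp(x + z) - 4*exp(y + z)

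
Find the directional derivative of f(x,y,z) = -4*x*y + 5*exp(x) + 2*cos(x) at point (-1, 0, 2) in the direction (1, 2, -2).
(5 + 2*E*(sin(1) + 4))*exp(-1)/3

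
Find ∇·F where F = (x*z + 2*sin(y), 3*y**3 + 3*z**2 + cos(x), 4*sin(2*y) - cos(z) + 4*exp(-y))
9*y**2 + z + sin(z)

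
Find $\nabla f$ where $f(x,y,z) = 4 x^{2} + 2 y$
(8*x, 2, 0)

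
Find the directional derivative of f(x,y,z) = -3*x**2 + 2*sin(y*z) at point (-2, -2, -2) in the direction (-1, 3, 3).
-12*sqrt(19)*(2*cos(4) + 1)/19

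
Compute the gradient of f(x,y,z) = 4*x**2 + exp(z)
(8*x, 0, exp(z))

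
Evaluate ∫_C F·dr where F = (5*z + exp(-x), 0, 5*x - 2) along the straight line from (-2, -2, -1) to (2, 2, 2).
4 + 2*sinh(2)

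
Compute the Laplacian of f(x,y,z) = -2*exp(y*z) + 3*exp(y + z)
-2*y**2*exp(y*z) - 2*z**2*exp(y*z) + 6*exp(y + z)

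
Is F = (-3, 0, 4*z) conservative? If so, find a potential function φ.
Yes, F is conservative. φ = -3*x + 2*z**2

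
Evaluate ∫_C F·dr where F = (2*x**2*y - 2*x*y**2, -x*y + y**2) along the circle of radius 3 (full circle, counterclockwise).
-81*pi/2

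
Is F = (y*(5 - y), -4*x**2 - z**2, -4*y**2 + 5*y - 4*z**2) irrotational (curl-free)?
No, ∇×F = (-8*y + 2*z + 5, 0, -8*x + 2*y - 5)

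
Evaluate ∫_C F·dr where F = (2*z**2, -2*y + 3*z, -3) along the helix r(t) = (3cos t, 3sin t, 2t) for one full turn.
12*pi*(-1 + 8*pi)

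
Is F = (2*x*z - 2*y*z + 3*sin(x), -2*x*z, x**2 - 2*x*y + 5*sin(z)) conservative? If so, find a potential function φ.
Yes, F is conservative. φ = x**2*z - 2*x*y*z - 3*cos(x) - 5*cos(z)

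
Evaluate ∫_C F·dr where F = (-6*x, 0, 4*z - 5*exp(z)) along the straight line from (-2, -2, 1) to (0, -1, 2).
-5*exp(2) + 5*E + 18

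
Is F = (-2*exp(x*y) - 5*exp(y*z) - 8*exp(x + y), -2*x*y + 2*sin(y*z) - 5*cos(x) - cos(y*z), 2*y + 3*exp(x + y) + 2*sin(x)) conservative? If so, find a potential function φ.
No, ∇×F = (-y*sin(y*z) - 2*y*cos(y*z) + 3*exp(x + y) + 2, -5*y*exp(y*z) - 3*exp(x + y) - 2*cos(x), 2*x*exp(x*y) - 2*y + 5*z*exp(y*z) + 8*exp(x + y) + 5*sin(x)) ≠ 0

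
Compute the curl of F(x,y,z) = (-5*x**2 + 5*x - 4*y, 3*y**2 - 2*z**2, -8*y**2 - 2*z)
(-16*y + 4*z, 0, 4)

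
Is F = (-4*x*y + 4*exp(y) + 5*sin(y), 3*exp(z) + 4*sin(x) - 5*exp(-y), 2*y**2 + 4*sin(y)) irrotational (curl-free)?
No, ∇×F = (4*y - 3*exp(z) + 4*cos(y), 0, 4*x - 4*exp(y) + 4*cos(x) - 5*cos(y))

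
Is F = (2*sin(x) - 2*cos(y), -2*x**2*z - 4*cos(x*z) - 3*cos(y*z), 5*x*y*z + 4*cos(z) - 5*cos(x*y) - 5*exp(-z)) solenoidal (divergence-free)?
No, ∇·F = 5*x*y + 3*z*sin(y*z) - 4*sin(z) + 2*cos(x) + 5*exp(-z)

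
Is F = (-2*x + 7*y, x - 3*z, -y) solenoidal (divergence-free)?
No, ∇·F = -2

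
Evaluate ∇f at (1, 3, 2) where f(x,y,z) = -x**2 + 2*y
(-2, 2, 0)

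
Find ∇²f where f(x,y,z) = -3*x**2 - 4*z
-6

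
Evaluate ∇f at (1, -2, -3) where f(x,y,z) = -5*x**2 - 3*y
(-10, -3, 0)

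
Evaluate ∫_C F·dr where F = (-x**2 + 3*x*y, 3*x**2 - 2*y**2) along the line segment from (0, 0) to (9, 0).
-243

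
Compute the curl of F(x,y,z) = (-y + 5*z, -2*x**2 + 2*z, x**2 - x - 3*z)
(-2, 6 - 2*x, 1 - 4*x)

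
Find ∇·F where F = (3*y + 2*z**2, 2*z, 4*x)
0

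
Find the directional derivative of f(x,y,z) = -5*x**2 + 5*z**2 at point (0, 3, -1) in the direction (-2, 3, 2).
-20*sqrt(17)/17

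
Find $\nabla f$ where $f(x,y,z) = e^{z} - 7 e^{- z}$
(0, 0, exp(z) + 7*exp(-z))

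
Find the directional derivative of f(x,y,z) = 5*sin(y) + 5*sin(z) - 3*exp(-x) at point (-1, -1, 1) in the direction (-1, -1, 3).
sqrt(11)*(-3*E + 10*cos(1))/11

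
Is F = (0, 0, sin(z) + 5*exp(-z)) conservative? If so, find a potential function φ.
Yes, F is conservative. φ = -cos(z) - 5*exp(-z)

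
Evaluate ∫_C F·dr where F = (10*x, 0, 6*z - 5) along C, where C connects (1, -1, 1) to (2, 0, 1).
15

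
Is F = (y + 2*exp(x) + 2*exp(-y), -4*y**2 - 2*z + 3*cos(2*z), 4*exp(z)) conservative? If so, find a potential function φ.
No, ∇×F = (6*sin(2*z) + 2, 0, -1 + 2*exp(-y)) ≠ 0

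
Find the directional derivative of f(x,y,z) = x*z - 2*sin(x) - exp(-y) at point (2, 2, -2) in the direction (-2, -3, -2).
sqrt(17)*(4*exp(2)*cos(2) - 3)*exp(-2)/17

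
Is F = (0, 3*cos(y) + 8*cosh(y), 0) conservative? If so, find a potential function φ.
Yes, F is conservative. φ = 3*sin(y) + 8*sinh(y)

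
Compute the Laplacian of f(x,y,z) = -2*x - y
0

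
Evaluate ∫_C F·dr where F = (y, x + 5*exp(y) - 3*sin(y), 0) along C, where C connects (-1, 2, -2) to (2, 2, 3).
6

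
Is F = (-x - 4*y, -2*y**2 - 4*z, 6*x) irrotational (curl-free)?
No, ∇×F = (4, -6, 4)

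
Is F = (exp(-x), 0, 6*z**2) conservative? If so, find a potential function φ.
Yes, F is conservative. φ = 2*z**3 - exp(-x)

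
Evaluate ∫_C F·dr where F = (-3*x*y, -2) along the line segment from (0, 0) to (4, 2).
-36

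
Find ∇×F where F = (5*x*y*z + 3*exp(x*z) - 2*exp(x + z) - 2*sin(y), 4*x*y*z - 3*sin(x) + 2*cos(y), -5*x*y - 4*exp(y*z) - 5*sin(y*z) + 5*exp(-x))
(-4*x*y - 5*x - 4*z*exp(y*z) - 5*z*cos(y*z), 5*x*y + 3*x*exp(x*z) + 5*y - 2*exp(x + z) + 5*exp(-x), -5*x*z + 4*y*z - 3*cos(x) + 2*cos(y))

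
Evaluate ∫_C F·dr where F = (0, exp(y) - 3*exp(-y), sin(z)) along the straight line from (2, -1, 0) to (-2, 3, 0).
(-exp(2) + 3 + (-3 + exp(2))*exp(4))*exp(-3)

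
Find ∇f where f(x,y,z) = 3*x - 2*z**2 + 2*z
(3, 0, 2 - 4*z)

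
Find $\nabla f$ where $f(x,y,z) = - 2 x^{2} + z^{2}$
(-4*x, 0, 2*z)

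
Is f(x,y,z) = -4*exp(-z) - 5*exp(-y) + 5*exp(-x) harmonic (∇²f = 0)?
No, ∇²f = -4*exp(-z) - 5*exp(-y) + 5*exp(-x)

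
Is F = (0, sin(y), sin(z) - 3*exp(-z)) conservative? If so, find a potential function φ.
Yes, F is conservative. φ = -cos(y) - cos(z) + 3*exp(-z)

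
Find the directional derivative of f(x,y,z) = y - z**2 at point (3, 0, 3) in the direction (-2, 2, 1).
-4/3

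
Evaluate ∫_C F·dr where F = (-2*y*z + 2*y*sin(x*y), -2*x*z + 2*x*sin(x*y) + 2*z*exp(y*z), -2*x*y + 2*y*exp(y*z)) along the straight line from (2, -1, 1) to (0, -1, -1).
-6 + 2*cos(2) + 4*sinh(1)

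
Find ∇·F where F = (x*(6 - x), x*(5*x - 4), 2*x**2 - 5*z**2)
-2*x - 10*z + 6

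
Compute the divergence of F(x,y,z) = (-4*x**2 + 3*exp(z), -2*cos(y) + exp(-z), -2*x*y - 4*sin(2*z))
-8*x + 2*sin(y) - 8*cos(2*z)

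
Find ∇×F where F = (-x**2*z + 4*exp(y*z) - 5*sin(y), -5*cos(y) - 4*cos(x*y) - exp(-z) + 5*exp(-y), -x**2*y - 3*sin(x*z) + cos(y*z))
(-x**2 - z*sin(y*z) - exp(-z), -x**2 + 2*x*y + 4*y*exp(y*z) + 3*z*cos(x*z), 4*y*sin(x*y) - 4*z*exp(y*z) + 5*cos(y))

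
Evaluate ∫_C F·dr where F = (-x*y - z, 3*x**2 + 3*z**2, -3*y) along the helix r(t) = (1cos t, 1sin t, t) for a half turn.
-5*pi - 6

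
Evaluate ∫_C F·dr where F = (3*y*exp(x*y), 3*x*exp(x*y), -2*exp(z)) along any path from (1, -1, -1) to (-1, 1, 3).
2*(1 - exp(4))*exp(-1)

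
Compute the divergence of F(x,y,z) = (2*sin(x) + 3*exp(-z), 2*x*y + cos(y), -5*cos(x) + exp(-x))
2*x - sin(y) + 2*cos(x)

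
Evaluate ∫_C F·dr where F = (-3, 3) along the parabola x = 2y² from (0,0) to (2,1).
-3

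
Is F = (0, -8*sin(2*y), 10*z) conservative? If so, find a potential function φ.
Yes, F is conservative. φ = 5*z**2 + 4*cos(2*y)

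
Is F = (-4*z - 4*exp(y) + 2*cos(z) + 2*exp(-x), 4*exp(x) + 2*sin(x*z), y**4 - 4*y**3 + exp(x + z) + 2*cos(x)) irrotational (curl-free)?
No, ∇×F = (-2*x*cos(x*z) + 4*y**3 - 12*y**2, -exp(x + z) + 2*sin(x) - 2*sin(z) - 4, 2*z*cos(x*z) + 4*exp(x) + 4*exp(y))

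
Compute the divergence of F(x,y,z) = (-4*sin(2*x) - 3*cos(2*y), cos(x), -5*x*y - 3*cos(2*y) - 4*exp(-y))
-8*cos(2*x)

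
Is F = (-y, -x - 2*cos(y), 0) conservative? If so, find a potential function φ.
Yes, F is conservative. φ = -x*y - 2*sin(y)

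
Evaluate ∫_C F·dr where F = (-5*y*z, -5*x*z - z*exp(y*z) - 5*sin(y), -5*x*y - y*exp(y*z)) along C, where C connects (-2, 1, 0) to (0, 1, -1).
1 - exp(-1)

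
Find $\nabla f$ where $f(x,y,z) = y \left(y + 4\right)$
(0, 2*y + 4, 0)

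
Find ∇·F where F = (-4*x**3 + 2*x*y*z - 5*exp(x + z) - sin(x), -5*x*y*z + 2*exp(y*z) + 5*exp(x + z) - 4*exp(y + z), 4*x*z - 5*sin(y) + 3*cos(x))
-12*x**2 - 5*x*z + 4*x + 2*y*z + 2*z*exp(y*z) - 5*exp(x + z) - 4*exp(y + z) - cos(x)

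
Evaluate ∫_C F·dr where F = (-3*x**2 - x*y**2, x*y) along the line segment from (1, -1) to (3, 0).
-167/6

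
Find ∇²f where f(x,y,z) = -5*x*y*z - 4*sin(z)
4*sin(z)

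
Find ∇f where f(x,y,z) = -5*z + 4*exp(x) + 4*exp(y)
(4*exp(x), 4*exp(y), -5)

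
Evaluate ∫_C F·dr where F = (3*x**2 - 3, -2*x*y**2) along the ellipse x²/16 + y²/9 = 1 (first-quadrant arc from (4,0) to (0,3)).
-52 - 27*pi/2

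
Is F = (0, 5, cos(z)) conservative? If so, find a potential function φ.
Yes, F is conservative. φ = 5*y + sin(z)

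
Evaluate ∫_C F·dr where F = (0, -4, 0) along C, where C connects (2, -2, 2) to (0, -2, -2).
0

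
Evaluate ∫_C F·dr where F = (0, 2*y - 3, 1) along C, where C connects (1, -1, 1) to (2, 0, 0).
-5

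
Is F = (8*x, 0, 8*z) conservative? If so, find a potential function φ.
Yes, F is conservative. φ = 4*x**2 + 4*z**2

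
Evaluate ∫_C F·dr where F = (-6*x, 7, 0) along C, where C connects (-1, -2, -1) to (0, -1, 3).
10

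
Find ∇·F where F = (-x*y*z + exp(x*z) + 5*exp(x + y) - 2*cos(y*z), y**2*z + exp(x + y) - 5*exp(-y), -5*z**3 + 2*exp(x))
y*z - 15*z**2 + z*exp(x*z) + 6*exp(x + y) + 5*exp(-y)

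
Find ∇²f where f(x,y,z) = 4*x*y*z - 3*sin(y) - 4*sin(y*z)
4*y**2*sin(y*z) + 4*z**2*sin(y*z) + 3*sin(y)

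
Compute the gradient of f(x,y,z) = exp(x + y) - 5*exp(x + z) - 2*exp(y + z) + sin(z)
(exp(x + y) - 5*exp(x + z), exp(x + y) - 2*exp(y + z), -5*exp(x + z) - 2*exp(y + z) + cos(z))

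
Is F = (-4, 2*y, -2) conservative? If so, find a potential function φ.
Yes, F is conservative. φ = -4*x + y**2 - 2*z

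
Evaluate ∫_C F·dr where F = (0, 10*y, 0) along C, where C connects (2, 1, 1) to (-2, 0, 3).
-5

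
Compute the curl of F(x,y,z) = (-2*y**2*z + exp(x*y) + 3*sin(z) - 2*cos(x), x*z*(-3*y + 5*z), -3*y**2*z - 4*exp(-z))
(3*x*y - 10*x*z - 6*y*z, -2*y**2 + 3*cos(z), -x*exp(x*y) + y*z + 5*z**2)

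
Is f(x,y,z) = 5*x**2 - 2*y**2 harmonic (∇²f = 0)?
No, ∇²f = 6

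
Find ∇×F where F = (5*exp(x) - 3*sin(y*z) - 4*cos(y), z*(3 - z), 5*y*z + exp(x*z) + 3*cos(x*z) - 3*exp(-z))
(7*z - 3, -3*y*cos(y*z) - z*exp(x*z) + 3*z*sin(x*z), 3*z*cos(y*z) - 4*sin(y))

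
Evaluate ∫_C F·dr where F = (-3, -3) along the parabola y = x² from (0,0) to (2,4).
-18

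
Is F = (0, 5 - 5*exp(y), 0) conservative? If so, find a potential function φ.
Yes, F is conservative. φ = 5*y - 5*exp(y)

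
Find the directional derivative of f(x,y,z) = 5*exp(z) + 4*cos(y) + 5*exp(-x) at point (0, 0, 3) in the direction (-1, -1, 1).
5*sqrt(3)*(1 + exp(3))/3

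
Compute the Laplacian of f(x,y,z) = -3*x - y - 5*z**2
-10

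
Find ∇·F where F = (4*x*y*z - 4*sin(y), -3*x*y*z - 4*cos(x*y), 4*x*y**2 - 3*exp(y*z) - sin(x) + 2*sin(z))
-3*x*z + 4*x*sin(x*y) + 4*y*z - 3*y*exp(y*z) + 2*cos(z)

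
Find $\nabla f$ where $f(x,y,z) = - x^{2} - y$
(-2*x, -1, 0)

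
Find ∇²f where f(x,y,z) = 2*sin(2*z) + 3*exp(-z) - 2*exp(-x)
-8*sin(2*z) + 3*exp(-z) - 2*exp(-x)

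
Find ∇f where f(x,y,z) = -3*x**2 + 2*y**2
(-6*x, 4*y, 0)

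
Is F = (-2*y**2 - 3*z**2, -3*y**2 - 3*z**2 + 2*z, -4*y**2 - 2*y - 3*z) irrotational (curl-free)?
No, ∇×F = (-8*y + 6*z - 4, -6*z, 4*y)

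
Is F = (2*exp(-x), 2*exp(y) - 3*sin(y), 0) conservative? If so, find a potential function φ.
Yes, F is conservative. φ = 2*exp(y) + 3*cos(y) - 2*exp(-x)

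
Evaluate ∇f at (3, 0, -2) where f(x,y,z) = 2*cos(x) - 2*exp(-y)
(-2*sin(3), 2, 0)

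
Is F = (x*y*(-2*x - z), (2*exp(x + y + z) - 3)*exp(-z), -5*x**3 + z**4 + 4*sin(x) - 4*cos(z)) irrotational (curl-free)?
No, ∇×F = (-3*exp(-z), 15*x**2 - x*y - 4*cos(x), 2*x**2 + x*z + 2*exp(x + y))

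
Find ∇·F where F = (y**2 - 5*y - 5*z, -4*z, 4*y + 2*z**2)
4*z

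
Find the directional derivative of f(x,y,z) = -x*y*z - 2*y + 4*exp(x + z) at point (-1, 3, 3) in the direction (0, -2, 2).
sqrt(2)*(1 + 2*exp(2))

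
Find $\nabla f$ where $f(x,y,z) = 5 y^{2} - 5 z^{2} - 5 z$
(0, 10*y, -10*z - 5)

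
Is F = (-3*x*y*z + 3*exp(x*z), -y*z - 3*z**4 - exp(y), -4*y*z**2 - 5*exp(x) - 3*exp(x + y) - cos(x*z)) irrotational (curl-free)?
No, ∇×F = (y + 12*z**3 - 4*z**2 - 3*exp(x + y), -3*x*y + 3*x*exp(x*z) - z*sin(x*z) + 5*exp(x) + 3*exp(x + y), 3*x*z)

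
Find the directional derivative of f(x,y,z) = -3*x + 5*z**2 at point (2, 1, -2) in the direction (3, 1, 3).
-69*sqrt(19)/19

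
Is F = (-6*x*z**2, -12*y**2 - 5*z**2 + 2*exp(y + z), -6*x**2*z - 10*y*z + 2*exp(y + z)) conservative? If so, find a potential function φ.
Yes, F is conservative. φ = -3*x**2*z**2 - 4*y**3 - 5*y*z**2 + 2*exp(y + z)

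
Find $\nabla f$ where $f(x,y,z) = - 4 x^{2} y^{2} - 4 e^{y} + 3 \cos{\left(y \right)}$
(-8*x*y**2, -8*x**2*y - 4*exp(y) - 3*sin(y), 0)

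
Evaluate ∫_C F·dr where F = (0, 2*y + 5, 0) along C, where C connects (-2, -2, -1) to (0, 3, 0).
30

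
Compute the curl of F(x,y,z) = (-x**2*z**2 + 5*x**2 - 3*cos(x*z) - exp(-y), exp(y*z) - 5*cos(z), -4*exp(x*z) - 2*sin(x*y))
(-2*x*cos(x*y) - y*exp(y*z) - 5*sin(z), -2*x**2*z + 3*x*sin(x*z) + 2*y*cos(x*y) + 4*z*exp(x*z), -exp(-y))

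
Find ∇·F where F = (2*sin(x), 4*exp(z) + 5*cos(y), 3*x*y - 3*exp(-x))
-5*sin(y) + 2*cos(x)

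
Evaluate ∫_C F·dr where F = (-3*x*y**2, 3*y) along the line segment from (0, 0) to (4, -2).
-42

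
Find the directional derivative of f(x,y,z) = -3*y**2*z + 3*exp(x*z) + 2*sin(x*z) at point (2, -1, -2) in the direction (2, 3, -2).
-2*sqrt(17)*(8*exp(4)*cos(4) + 12 + 15*exp(4))*exp(-4)/17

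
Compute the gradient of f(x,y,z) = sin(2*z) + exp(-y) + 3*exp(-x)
(-3*exp(-x), -exp(-y), 2*cos(2*z))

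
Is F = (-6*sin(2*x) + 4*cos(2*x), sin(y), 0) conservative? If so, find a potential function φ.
Yes, F is conservative. φ = 2*sin(2*x) + 3*cos(2*x) - cos(y)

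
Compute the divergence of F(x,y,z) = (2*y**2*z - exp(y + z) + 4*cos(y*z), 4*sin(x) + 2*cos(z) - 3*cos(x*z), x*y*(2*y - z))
-x*y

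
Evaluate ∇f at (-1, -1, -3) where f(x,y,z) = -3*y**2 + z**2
(0, 6, -6)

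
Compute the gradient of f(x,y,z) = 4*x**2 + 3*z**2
(8*x, 0, 6*z)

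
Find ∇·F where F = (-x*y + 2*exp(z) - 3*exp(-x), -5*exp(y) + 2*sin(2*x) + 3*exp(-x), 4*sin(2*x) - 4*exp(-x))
-y - 5*exp(y) + 3*exp(-x)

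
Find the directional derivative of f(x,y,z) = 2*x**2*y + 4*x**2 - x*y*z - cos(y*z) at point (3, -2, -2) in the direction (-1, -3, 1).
2*sqrt(11)*(-31 + 2*sin(4))/11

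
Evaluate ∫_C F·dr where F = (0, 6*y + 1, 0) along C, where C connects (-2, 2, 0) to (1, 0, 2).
-14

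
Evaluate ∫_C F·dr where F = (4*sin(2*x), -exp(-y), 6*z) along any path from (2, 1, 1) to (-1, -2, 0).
-3 + 2*cos(4) - exp(-1) - 2*cos(2) + exp(2)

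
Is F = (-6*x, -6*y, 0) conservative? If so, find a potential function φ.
Yes, F is conservative. φ = -3*x**2 - 3*y**2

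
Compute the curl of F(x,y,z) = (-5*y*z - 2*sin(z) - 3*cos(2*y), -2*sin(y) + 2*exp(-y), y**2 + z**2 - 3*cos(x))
(2*y, -5*y - 3*sin(x) - 2*cos(z), 5*z - 6*sin(2*y))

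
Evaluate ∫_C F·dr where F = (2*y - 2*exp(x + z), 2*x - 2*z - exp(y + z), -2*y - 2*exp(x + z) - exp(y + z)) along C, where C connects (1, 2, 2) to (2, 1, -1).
-2*E + 9 + 2*exp(3) + exp(4)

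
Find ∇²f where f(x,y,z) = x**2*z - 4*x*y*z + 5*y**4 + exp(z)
60*y**2 + 2*z + exp(z)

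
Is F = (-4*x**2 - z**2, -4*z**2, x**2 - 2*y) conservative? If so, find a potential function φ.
No, ∇×F = (8*z - 2, -2*x - 2*z, 0) ≠ 0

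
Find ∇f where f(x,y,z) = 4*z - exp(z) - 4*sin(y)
(0, -4*cos(y), 4 - exp(z))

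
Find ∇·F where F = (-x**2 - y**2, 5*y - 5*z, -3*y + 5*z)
10 - 2*x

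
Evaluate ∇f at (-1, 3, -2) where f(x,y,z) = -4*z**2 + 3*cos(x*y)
(9*sin(3), -3*sin(3), 16)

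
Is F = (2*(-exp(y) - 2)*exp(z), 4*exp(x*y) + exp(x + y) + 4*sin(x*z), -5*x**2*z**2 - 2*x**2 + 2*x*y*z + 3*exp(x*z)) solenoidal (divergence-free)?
No, ∇·F = -10*x**2*z + 2*x*y + 4*x*exp(x*y) + 3*x*exp(x*z) + exp(x + y)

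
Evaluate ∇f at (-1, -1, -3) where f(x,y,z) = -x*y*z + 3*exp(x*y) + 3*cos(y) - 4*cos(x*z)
(-3*E - 3 - 12*sin(3), -3*E - 3 + 3*sin(1), -1 - 4*sin(3))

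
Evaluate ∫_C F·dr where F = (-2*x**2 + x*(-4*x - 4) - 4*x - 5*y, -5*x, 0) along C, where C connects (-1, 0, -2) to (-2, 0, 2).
2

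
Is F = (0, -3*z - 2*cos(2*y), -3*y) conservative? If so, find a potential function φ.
Yes, F is conservative. φ = -3*y*z - sin(2*y)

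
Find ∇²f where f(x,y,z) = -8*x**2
-16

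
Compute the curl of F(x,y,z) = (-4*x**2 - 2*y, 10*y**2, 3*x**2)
(0, -6*x, 2)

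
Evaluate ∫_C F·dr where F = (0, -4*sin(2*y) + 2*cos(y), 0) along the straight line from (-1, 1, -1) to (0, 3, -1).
-2*sin(1) + 2*sin(3) - 2*cos(2) + 2*cos(6)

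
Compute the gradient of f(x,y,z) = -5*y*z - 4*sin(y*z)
(0, -z*(4*cos(y*z) + 5), -y*(4*cos(y*z) + 5))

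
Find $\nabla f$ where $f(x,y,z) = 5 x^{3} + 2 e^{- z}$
(15*x**2, 0, -2*exp(-z))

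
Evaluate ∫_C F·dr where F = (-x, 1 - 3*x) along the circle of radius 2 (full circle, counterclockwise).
-12*pi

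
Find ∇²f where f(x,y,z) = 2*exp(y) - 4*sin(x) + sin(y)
2*exp(y) + 4*sin(x) - sin(y)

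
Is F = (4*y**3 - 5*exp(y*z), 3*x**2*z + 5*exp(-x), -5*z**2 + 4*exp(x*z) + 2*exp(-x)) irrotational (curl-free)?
No, ∇×F = (-3*x**2, -5*y*exp(y*z) - 4*z*exp(x*z) + 2*exp(-x), 6*x*z - 12*y**2 + 5*z*exp(y*z) - 5*exp(-x))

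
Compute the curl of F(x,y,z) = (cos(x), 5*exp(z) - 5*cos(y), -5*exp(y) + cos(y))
(-5*exp(y) - 5*exp(z) - sin(y), 0, 0)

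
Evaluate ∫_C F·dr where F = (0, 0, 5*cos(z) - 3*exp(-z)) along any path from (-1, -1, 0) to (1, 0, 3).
-3 + 3*exp(-3) + 5*sin(3)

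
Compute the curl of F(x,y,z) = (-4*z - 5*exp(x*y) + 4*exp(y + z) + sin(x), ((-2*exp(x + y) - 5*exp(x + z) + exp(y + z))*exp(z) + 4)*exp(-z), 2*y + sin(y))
(5*exp(x + z) - exp(y + z) + cos(y) + 2 + 4*exp(-z), 4*exp(y + z) - 4, 5*x*exp(x*y) - 2*exp(x + y) - 5*exp(x + z) - 4*exp(y + z))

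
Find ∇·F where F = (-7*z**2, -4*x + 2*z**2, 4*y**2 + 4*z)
4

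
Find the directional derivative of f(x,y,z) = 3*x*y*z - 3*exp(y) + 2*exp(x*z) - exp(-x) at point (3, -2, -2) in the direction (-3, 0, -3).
sqrt(2)*(-exp(3) - 2 + 6*exp(6))*exp(-6)/2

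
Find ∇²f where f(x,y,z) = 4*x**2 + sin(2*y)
8 - 4*sin(2*y)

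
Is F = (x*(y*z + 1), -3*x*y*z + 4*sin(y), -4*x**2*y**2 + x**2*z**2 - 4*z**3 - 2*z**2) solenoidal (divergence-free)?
No, ∇·F = 2*x**2*z - 3*x*z + y*z - 12*z**2 - 4*z + 4*cos(y) + 1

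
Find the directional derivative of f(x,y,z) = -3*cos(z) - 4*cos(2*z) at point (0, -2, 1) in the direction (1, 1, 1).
sqrt(3)*(sin(1) + 8*sin(2)/3)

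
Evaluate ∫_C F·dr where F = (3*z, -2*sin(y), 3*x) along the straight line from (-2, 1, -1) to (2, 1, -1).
-12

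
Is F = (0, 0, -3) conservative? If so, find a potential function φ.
Yes, F is conservative. φ = -3*z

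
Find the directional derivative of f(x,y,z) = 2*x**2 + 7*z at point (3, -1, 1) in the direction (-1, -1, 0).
-6*sqrt(2)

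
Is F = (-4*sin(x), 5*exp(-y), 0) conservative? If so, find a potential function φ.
Yes, F is conservative. φ = 4*cos(x) - 5*exp(-y)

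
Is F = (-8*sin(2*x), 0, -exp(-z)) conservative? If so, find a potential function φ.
Yes, F is conservative. φ = 4*cos(2*x) + exp(-z)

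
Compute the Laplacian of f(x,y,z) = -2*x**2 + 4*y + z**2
-2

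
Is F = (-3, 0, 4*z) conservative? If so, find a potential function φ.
Yes, F is conservative. φ = -3*x + 2*z**2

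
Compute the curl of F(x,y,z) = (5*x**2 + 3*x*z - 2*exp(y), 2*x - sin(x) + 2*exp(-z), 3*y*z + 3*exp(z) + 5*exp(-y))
(3*z + 2*exp(-z) - 5*exp(-y), 3*x, 2*exp(y) - cos(x) + 2)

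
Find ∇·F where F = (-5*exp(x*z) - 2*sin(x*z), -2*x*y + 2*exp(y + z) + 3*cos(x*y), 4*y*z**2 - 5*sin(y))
-3*x*sin(x*y) - 2*x + 8*y*z - 5*z*exp(x*z) - 2*z*cos(x*z) + 2*exp(y + z)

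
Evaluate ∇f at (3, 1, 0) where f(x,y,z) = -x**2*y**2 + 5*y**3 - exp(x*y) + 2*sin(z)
(-exp(3) - 6, -3*exp(3) - 3, 2)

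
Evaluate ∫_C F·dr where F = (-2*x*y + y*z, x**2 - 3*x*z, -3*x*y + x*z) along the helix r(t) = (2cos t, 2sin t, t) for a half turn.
-4*pi**2 - 4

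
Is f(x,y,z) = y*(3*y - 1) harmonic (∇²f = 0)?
No, ∇²f = 6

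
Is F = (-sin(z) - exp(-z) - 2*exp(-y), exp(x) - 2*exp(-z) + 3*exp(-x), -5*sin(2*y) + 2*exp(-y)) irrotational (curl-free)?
No, ∇×F = (-10*cos(2*y) - 2*exp(-z) - 2*exp(-y), -cos(z) + exp(-z), exp(x) - 2*exp(-y) - 3*exp(-x))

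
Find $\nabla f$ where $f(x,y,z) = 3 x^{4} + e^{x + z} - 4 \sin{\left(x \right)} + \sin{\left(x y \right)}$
(12*x**3 + y*cos(x*y) + exp(x + z) - 4*cos(x), x*cos(x*y), exp(x + z))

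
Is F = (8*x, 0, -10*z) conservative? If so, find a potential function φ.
Yes, F is conservative. φ = 4*x**2 - 5*z**2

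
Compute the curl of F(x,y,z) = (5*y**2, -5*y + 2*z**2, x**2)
(-4*z, -2*x, -10*y)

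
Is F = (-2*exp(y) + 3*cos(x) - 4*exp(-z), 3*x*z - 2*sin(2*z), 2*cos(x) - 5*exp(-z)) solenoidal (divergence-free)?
No, ∇·F = -3*sin(x) + 5*exp(-z)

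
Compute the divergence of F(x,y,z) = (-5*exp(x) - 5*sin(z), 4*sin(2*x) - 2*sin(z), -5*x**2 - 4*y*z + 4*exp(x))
-4*y - 5*exp(x)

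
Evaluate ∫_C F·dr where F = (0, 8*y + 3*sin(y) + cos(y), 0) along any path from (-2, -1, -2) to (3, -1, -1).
0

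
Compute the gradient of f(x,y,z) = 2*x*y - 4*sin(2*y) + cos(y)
(2*y, 2*x - sin(y) - 8*cos(2*y), 0)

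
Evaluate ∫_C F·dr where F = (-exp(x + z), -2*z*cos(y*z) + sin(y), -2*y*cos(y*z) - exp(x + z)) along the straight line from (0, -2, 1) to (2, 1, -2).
-1 - cos(1) + cos(2) + E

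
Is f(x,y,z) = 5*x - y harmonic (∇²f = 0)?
Yes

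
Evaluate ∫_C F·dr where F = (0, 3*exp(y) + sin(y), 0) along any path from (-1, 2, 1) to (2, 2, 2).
0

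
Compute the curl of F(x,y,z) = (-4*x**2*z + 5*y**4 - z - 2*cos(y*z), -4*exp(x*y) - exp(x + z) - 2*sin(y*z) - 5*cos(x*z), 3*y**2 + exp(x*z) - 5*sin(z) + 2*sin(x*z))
(-5*x*sin(x*z) + 2*y*cos(y*z) + 6*y + exp(x + z), -4*x**2 + 2*y*sin(y*z) - z*exp(x*z) - 2*z*cos(x*z) - 1, -20*y**3 - 4*y*exp(x*y) + 5*z*sin(x*z) - 2*z*sin(y*z) - exp(x + z))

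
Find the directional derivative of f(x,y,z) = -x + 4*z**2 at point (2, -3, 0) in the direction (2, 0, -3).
-2*sqrt(13)/13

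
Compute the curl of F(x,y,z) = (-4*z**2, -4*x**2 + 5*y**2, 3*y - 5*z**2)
(3, -8*z, -8*x)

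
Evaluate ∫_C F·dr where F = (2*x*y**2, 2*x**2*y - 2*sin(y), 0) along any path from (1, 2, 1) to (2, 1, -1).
-2*cos(2) + 2*cos(1)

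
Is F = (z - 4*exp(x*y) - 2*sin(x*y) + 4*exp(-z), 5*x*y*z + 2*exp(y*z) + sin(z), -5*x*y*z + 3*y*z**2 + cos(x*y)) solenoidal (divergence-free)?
No, ∇·F = -5*x*y + 5*x*z + 6*y*z - 4*y*exp(x*y) - 2*y*cos(x*y) + 2*z*exp(y*z)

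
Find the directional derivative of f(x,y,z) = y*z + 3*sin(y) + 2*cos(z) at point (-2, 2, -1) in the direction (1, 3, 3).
3*sqrt(19)*(3*cos(2) + 1 + 2*sin(1))/19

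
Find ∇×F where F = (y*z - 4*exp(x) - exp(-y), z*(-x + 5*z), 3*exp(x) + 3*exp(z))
(x - 10*z, y - 3*exp(x), -2*z - exp(-y))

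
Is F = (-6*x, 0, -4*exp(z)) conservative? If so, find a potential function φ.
Yes, F is conservative. φ = -3*x**2 - 4*exp(z)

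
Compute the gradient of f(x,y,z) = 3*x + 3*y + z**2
(3, 3, 2*z)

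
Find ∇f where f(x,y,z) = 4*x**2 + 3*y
(8*x, 3, 0)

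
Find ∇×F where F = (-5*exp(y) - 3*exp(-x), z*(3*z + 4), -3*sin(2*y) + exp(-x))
(-6*z - 6*cos(2*y) - 4, exp(-x), 5*exp(y))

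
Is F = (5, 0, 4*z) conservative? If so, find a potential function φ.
Yes, F is conservative. φ = 5*x + 2*z**2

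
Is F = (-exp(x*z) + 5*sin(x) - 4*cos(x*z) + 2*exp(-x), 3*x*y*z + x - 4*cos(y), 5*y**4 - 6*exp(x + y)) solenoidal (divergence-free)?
No, ∇·F = 3*x*z - z*exp(x*z) + 4*z*sin(x*z) + 4*sin(y) + 5*cos(x) - 2*exp(-x)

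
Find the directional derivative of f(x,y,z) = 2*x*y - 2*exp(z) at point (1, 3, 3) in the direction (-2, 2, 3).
2*sqrt(17)*(-3*exp(3) - 4)/17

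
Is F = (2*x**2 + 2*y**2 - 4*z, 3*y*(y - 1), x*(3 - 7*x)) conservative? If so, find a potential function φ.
No, ∇×F = (0, 14*x - 7, -4*y) ≠ 0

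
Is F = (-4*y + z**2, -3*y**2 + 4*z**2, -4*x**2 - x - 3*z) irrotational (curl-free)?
No, ∇×F = (-8*z, 8*x + 2*z + 1, 4)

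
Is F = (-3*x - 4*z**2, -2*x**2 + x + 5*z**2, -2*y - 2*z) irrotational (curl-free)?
No, ∇×F = (-10*z - 2, -8*z, 1 - 4*x)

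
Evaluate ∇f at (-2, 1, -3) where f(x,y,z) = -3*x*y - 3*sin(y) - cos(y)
(-3, -3*cos(1) + sin(1) + 6, 0)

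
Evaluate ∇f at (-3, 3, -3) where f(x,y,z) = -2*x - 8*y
(-2, -8, 0)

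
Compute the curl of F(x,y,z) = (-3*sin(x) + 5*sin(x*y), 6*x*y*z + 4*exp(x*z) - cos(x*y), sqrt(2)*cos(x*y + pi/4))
(-x*(6*y + 4*exp(x*z) + sqrt(2)*sin(x*y + pi/4)), sqrt(2)*y*sin(x*y + pi/4), -5*x*cos(x*y) + 6*y*z + y*sin(x*y) + 4*z*exp(x*z))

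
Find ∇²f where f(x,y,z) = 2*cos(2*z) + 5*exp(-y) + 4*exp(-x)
-8*cos(2*z) + 5*exp(-y) + 4*exp(-x)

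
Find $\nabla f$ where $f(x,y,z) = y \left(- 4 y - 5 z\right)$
(0, -8*y - 5*z, -5*y)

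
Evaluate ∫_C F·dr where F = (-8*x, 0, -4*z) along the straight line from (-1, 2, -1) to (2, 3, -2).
-18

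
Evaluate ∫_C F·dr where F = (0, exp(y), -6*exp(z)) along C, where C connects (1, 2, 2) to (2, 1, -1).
(-6 + exp(2) + 5*exp(3))*exp(-1)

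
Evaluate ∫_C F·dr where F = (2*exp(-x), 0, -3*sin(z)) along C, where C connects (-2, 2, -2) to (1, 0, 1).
-2*exp(-1) - 3*cos(2) + 3*cos(1) + 2*exp(2)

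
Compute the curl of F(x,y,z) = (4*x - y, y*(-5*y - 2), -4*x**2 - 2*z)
(0, 8*x, 1)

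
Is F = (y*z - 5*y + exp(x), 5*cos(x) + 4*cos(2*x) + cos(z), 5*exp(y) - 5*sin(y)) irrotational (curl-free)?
No, ∇×F = (5*exp(y) + sin(z) - 5*cos(y), y, -z - 5*sin(x) - 8*sin(2*x) + 5)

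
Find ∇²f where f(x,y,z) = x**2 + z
2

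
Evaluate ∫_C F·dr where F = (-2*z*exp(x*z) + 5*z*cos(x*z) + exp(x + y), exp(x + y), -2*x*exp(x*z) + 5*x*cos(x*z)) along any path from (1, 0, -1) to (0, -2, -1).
-E - 2 + exp(-2) + 2*exp(-1) + 5*sin(1)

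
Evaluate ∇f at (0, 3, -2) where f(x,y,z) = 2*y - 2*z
(0, 2, -2)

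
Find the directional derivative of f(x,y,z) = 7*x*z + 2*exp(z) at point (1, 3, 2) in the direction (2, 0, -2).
sqrt(2)*(7/2 - exp(2))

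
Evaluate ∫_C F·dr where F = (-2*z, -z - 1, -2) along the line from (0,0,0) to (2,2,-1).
3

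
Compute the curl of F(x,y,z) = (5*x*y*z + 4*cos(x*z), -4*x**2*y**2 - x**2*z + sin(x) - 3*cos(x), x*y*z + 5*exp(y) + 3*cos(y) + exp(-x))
(x**2 + x*z + 5*exp(y) - 3*sin(y), 5*x*y - 4*x*sin(x*z) - y*z + exp(-x), -8*x*y**2 - 7*x*z + 3*sin(x) + cos(x))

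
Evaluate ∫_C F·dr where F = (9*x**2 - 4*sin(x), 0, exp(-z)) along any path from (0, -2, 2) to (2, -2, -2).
-2*sinh(2) + 4*cos(2) + 20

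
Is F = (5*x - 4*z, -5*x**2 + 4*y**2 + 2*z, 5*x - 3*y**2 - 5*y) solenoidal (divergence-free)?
No, ∇·F = 8*y + 5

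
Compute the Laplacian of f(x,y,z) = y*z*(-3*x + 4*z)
8*y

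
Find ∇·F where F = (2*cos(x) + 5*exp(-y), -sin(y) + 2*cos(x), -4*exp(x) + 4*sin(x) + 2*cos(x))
-2*sin(x) - cos(y)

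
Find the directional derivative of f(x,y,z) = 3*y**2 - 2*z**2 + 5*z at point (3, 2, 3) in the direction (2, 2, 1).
17/3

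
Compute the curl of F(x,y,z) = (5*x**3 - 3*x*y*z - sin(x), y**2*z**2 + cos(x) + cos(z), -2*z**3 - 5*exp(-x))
(-2*y**2*z + sin(z), -3*x*y - 5*exp(-x), 3*x*z - sin(x))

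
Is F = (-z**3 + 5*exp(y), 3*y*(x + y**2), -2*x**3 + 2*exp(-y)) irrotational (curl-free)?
No, ∇×F = (-2*exp(-y), 6*x**2 - 3*z**2, 3*y - 5*exp(y))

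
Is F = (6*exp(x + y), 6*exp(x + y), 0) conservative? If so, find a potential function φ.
Yes, F is conservative. φ = 6*exp(x + y)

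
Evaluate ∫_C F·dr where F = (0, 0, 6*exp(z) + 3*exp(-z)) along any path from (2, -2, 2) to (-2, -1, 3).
3*(-1 + E - 2*(1 - E)*exp(5))*exp(-3)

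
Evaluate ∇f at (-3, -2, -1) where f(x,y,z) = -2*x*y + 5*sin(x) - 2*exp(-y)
(5*cos(3) + 4, 6 + 2*exp(2), 0)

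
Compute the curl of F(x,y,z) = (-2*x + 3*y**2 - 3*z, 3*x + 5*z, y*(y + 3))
(2*y - 2, -3, 3 - 6*y)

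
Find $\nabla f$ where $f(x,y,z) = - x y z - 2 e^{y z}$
(-y*z, z*(-x - 2*exp(y*z)), y*(-x - 2*exp(y*z)))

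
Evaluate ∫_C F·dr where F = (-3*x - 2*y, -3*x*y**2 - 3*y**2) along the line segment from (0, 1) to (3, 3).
-205/2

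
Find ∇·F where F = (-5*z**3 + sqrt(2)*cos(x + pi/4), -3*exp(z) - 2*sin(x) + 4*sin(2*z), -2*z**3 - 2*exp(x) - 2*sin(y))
-6*z**2 - sqrt(2)*sin(x + pi/4)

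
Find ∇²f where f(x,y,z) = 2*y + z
0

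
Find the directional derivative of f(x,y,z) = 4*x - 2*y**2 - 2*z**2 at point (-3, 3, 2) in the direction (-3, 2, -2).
-20*sqrt(17)/17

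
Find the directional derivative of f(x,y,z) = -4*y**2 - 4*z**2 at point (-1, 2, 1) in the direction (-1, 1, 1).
-8*sqrt(3)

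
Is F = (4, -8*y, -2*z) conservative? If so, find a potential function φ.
Yes, F is conservative. φ = 4*x - 4*y**2 - z**2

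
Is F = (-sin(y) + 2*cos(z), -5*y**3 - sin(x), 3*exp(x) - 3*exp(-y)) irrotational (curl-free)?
No, ∇×F = (3*exp(-y), -3*exp(x) - 2*sin(z), -cos(x) + cos(y))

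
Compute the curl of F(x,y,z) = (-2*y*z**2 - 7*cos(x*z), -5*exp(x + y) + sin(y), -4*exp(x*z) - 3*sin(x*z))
(0, 7*x*sin(x*z) - 4*y*z + 4*z*exp(x*z) + 3*z*cos(x*z), 2*z**2 - 5*exp(x + y))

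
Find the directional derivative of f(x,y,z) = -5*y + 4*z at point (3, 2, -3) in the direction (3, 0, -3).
-2*sqrt(2)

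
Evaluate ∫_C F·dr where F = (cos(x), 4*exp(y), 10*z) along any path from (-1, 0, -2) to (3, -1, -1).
-19 + sin(3) + sin(1) + 4*exp(-1)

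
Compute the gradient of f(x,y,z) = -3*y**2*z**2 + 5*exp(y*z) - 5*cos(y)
(0, -6*y*z**2 + 5*z*exp(y*z) + 5*sin(y), y*(-6*y*z + 5*exp(y*z)))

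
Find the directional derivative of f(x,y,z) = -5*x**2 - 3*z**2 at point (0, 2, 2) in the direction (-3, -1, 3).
-36*sqrt(19)/19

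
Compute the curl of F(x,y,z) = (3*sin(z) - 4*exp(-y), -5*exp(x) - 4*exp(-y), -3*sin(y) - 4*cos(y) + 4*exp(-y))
(4*sin(y) - 3*cos(y) - 4*exp(-y), 3*cos(z), -5*exp(x) - 4*exp(-y))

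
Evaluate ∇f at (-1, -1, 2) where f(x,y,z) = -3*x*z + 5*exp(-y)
(-6, -5*E, 3)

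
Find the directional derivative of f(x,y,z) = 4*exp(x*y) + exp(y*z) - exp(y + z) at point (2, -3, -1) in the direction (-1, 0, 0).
12*exp(-6)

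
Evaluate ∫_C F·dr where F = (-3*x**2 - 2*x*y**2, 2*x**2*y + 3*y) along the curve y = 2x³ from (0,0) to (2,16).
888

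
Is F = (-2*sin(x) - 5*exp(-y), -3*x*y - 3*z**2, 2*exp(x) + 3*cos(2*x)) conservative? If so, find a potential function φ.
No, ∇×F = (6*z, -2*exp(x) + 6*sin(2*x), -3*y - 5*exp(-y)) ≠ 0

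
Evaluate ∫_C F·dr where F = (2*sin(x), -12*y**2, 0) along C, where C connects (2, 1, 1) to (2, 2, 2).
-28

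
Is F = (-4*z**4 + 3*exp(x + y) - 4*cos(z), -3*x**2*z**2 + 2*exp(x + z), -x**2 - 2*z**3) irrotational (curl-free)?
No, ∇×F = (6*x**2*z - 2*exp(x + z), 2*x - 16*z**3 + 4*sin(z), -6*x*z**2 - 3*exp(x + y) + 2*exp(x + z))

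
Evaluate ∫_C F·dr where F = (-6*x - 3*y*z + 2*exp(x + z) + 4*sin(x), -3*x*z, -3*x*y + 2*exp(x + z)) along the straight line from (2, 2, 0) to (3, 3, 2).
-69 - 2*exp(2) + 4*cos(2) - 4*cos(3) + 2*exp(5)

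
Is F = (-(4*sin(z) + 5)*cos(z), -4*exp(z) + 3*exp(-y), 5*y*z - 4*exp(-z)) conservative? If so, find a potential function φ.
No, ∇×F = (5*z + 4*exp(z), 5*sin(z) - 4*cos(2*z), 0) ≠ 0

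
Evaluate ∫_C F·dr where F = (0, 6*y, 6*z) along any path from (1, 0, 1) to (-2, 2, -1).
12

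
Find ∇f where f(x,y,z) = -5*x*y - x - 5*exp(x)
(-5*y - 5*exp(x) - 1, -5*x, 0)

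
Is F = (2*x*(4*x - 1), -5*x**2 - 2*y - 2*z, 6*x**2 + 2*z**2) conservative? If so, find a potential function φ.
No, ∇×F = (2, -12*x, -10*x) ≠ 0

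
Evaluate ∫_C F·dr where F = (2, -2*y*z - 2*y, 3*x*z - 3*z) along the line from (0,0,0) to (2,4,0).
-12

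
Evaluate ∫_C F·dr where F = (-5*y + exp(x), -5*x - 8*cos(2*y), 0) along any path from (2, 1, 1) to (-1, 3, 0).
-exp(2) + exp(-1) - 4*sin(6) + 4*sin(2) + 25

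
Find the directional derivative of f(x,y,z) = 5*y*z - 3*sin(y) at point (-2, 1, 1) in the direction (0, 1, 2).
3*sqrt(5)*(5 - cos(1))/5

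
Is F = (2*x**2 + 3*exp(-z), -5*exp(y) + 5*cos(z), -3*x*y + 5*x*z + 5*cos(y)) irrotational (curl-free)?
No, ∇×F = (-3*x - 5*sin(y) + 5*sin(z), 3*y - 5*z - 3*exp(-z), 0)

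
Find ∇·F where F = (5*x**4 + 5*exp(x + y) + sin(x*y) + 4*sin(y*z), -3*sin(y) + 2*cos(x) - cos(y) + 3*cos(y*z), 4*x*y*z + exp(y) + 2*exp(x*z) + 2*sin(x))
20*x**3 + 4*x*y + 2*x*exp(x*z) + y*cos(x*y) - 3*z*sin(y*z) + 5*exp(x + y) + sin(y) - 3*cos(y)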